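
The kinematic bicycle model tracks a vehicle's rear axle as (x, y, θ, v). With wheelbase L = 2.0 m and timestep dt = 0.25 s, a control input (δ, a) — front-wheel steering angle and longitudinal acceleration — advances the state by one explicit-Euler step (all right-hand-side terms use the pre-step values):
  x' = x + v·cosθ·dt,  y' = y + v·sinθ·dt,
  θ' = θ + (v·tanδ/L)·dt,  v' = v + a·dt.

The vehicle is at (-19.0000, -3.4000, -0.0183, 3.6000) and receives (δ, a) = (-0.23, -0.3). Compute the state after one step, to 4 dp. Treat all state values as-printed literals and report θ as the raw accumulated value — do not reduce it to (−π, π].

x' = -19.0000 + 3.6000·cos(-0.0183)·0.25 = -18.1002
y' = -3.4000 + 3.6000·sin(-0.0183)·0.25 = -3.4165
θ' = -0.0183 + (3.6000/2.0)·tan(-0.23)·0.25 = -0.1237
v' = 3.6000 − 0.3000·0.25 = 3.5250

(-18.1002, -3.4165, -0.1237, 3.5250)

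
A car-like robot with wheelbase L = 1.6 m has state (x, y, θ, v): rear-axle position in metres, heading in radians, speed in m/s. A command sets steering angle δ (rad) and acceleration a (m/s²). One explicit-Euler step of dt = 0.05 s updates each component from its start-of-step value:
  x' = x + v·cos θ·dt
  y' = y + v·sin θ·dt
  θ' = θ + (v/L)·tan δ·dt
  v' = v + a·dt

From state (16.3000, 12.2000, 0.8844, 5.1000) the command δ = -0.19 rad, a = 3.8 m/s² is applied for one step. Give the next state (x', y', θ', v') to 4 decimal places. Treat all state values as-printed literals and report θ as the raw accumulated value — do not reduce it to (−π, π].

x' = 16.3000 + 5.1000·cos(0.8844)·0.05 = 16.4616
y' = 12.2000 + 5.1000·sin(0.8844)·0.05 = 12.3973
θ' = 0.8844 + (5.1000/1.6)·tan(-0.19)·0.05 = 0.8537
v' = 5.1000 + 3.8000·0.05 = 5.2900

(16.4616, 12.3973, 0.8537, 5.2900)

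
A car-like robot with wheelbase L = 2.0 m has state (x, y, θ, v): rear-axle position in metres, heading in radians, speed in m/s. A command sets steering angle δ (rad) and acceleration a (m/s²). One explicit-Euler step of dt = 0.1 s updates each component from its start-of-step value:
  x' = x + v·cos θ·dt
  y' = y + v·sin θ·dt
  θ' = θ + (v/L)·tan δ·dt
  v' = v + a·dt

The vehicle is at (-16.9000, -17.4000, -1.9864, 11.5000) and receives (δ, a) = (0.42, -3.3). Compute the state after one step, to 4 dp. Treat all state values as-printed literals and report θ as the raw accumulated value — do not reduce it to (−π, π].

(-17.3643, -18.4521, -1.7296, 11.1700)

x' = -16.9000 + 11.5000·cos(-1.9864)·0.1 = -17.3643
y' = -17.4000 + 11.5000·sin(-1.9864)·0.1 = -18.4521
θ' = -1.9864 + (11.5000/2.0)·tan(0.42)·0.1 = -1.7296
v' = 11.5000 − 3.3000·0.1 = 11.1700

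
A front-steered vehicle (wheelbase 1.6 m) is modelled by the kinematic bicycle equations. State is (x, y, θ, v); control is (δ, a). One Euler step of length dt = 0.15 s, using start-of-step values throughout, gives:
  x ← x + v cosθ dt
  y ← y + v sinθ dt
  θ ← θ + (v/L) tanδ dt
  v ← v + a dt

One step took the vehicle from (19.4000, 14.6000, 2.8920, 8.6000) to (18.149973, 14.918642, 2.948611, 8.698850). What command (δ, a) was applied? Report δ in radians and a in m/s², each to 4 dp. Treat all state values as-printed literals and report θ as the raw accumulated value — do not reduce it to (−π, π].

δ = 0.0701, a = 0.6590

a = (v'−v)/dt = (0.098850)/0.15 = 0.6590
Δθ = θ'−θ = 0.056611;  (v·dt/L) = 8.6000·0.15/1.6 = 0.806250
tan δ = Δθ·L/(v·dt) = 0.070215  →  δ = 0.0701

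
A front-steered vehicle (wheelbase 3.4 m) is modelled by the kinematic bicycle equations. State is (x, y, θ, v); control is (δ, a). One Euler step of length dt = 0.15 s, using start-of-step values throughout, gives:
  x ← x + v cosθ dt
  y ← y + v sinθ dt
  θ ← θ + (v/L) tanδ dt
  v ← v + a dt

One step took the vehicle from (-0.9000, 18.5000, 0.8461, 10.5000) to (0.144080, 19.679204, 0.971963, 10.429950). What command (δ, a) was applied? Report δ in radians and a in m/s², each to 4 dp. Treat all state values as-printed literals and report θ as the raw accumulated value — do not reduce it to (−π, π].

δ = 0.2653, a = -0.4670

a = (v'−v)/dt = (-0.070050)/0.15 = -0.4670
Δθ = θ'−θ = 0.125863;  (v·dt/L) = 10.5000·0.15/3.4 = 0.463235
tan δ = Δθ·L/(v·dt) = 0.271704  →  δ = 0.2653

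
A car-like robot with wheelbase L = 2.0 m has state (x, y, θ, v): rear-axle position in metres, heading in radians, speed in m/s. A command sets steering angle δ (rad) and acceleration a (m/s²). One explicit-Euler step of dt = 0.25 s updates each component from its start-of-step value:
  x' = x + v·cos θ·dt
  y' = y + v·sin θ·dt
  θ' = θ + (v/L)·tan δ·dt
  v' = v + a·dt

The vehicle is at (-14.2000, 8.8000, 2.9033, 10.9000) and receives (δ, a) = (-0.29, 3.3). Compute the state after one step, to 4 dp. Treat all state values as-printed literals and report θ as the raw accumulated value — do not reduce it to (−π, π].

(-16.8480, 9.4432, 2.4967, 11.7250)

x' = -14.2000 + 10.9000·cos(2.9033)·0.25 = -16.8480
y' = 8.8000 + 10.9000·sin(2.9033)·0.25 = 9.4432
θ' = 2.9033 + (10.9000/2.0)·tan(-0.29)·0.25 = 2.4967
v' = 10.9000 + 3.3000·0.25 = 11.7250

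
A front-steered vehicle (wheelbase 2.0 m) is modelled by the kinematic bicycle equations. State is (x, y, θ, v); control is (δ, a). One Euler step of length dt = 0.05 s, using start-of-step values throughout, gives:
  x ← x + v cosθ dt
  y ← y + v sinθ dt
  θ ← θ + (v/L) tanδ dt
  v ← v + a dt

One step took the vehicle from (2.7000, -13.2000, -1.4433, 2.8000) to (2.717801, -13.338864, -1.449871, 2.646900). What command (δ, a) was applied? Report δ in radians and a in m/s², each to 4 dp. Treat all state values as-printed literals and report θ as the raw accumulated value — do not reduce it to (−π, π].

δ = -0.0936, a = -3.0620

a = (v'−v)/dt = (-0.153100)/0.05 = -3.0620
Δθ = θ'−θ = -0.006571;  (v·dt/L) = 2.8000·0.05/2.0 = 0.070000
tan δ = Δθ·L/(v·dt) = -0.093871  →  δ = -0.0936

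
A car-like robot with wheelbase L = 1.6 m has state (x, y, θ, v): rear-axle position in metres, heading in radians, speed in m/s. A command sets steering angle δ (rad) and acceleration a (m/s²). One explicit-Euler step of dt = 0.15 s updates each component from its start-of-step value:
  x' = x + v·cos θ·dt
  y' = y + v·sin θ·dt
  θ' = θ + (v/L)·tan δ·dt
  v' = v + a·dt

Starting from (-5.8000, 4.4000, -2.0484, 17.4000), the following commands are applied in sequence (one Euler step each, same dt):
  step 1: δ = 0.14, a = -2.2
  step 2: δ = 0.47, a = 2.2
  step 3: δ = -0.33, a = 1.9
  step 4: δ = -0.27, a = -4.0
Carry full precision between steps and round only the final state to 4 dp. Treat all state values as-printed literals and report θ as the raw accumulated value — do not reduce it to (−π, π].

after step 1 (δ=0.14, a=-2.2): (-6.999693, 2.082062, -1.818521, 17.070000)
after step 2 (δ=0.47, a=2.2): (-7.627524, -0.400273, -1.005617, 17.400000)
after step 3 (δ=-0.33, a=1.9): (-6.229694, -2.604399, -1.564361, 17.685000)
after step 4 (δ=-0.27, a=-4.0): (-6.212622, -5.257094, -2.023217, 17.085000)

(-6.2126, -5.2571, -2.0232, 17.0850)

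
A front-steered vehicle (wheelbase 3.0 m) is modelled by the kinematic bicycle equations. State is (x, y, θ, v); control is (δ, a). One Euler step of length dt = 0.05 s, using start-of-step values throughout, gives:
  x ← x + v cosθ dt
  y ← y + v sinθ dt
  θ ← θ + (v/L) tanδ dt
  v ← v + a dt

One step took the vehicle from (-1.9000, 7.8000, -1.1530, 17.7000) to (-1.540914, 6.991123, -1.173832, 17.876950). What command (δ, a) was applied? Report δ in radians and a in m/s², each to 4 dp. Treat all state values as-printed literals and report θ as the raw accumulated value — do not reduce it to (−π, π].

δ = -0.0705, a = 3.5390

a = (v'−v)/dt = (0.176950)/0.05 = 3.5390
Δθ = θ'−θ = -0.020832;  (v·dt/L) = 17.7000·0.05/3.0 = 0.295000
tan δ = Δθ·L/(v·dt) = -0.070617  →  δ = -0.0705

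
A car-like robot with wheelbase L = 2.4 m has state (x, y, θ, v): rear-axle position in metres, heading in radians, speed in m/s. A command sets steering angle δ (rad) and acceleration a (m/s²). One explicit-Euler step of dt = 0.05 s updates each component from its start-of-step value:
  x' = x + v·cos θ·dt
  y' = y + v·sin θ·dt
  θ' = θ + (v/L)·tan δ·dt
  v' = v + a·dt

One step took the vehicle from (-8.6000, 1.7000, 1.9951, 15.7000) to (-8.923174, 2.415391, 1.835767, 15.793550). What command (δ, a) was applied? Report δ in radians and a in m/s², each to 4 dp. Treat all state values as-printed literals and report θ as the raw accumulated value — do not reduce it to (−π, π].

a = (v'−v)/dt = (0.093550)/0.05 = 1.8710
Δθ = θ'−θ = -0.159333;  (v·dt/L) = 15.7000·0.05/2.4 = 0.327083
tan δ = Δθ·L/(v·dt) = -0.487133  →  δ = -0.4533

δ = -0.4533, a = 1.8710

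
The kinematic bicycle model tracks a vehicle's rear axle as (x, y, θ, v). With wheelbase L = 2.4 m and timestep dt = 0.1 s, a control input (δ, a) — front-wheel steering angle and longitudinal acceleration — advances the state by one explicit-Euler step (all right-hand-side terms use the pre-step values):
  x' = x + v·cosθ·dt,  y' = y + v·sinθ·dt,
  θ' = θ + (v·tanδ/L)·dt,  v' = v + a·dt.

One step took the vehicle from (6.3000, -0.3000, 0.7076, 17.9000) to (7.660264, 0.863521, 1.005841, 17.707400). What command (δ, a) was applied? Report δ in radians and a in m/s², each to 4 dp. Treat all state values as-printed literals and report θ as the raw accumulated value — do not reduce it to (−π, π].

δ = 0.3804, a = -1.9260

a = (v'−v)/dt = (-0.192600)/0.1 = -1.9260
Δθ = θ'−θ = 0.298241;  (v·dt/L) = 17.9000·0.1/2.4 = 0.745833
tan δ = Δθ·L/(v·dt) = 0.399876  →  δ = 0.3804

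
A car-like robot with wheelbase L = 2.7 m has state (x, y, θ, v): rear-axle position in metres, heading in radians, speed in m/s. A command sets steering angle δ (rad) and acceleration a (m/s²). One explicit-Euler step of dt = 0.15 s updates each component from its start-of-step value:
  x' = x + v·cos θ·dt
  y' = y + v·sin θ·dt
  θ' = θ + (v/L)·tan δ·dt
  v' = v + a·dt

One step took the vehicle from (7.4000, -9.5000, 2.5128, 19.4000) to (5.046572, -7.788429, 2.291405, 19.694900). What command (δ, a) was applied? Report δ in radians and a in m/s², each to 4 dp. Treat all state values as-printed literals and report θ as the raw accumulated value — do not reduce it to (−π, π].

a = (v'−v)/dt = (0.294900)/0.15 = 1.9660
Δθ = θ'−θ = -0.221395;  (v·dt/L) = 19.4000·0.15/2.7 = 1.077778
tan δ = Δθ·L/(v·dt) = -0.205418  →  δ = -0.2026

δ = -0.2026, a = 1.9660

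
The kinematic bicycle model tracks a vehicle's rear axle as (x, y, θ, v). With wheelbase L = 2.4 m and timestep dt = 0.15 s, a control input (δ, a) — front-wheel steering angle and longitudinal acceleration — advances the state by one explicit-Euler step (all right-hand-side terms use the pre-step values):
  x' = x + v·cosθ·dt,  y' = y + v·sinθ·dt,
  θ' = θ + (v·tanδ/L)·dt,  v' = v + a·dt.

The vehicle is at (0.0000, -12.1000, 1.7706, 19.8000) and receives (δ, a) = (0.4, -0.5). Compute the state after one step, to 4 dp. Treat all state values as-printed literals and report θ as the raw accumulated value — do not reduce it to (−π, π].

(-0.5895, -9.1891, 2.2938, 19.7250)

x' = 0.0000 + 19.8000·cos(1.7706)·0.15 = -0.5895
y' = -12.1000 + 19.8000·sin(1.7706)·0.15 = -9.1891
θ' = 1.7706 + (19.8000/2.4)·tan(0.4)·0.15 = 2.2938
v' = 19.8000 − 0.5000·0.15 = 19.7250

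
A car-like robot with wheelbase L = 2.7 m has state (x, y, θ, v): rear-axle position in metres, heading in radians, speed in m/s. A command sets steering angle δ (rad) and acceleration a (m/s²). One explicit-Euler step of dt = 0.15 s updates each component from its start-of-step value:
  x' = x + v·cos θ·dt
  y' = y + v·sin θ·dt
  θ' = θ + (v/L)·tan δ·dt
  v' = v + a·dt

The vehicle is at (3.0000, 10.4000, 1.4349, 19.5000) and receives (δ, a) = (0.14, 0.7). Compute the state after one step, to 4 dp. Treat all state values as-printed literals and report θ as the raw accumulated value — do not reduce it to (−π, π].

(3.3963, 13.2980, 1.5876, 19.6050)

x' = 3.0000 + 19.5000·cos(1.4349)·0.15 = 3.3963
y' = 10.4000 + 19.5000·sin(1.4349)·0.15 = 13.2980
θ' = 1.4349 + (19.5000/2.7)·tan(0.14)·0.15 = 1.5876
v' = 19.5000 + 0.7000·0.15 = 19.6050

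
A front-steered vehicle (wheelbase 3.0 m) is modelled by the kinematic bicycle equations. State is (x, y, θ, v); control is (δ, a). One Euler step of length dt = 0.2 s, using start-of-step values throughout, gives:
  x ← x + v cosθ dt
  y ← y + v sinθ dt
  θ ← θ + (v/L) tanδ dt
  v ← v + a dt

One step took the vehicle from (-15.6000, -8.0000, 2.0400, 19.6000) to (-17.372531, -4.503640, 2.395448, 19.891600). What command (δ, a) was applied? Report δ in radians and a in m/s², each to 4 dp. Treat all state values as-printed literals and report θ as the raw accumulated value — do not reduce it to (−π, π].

δ = 0.2656, a = 1.4580

a = (v'−v)/dt = (0.291600)/0.2 = 1.4580
Δθ = θ'−θ = 0.355448;  (v·dt/L) = 19.6000·0.2/3.0 = 1.306667
tan δ = Δθ·L/(v·dt) = 0.272027  →  δ = 0.2656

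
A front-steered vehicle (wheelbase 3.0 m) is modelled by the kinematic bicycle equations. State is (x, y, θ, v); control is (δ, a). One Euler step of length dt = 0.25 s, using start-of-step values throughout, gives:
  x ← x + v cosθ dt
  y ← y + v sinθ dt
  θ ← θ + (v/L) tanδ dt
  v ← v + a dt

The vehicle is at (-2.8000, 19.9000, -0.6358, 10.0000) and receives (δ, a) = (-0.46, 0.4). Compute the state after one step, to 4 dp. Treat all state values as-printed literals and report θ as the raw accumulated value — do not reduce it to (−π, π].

(-0.7885, 18.4154, -1.0487, 10.1000)

x' = -2.8000 + 10.0000·cos(-0.6358)·0.25 = -0.7885
y' = 19.9000 + 10.0000·sin(-0.6358)·0.25 = 18.4154
θ' = -0.6358 + (10.0000/3.0)·tan(-0.46)·0.25 = -1.0487
v' = 10.0000 + 0.4000·0.25 = 10.1000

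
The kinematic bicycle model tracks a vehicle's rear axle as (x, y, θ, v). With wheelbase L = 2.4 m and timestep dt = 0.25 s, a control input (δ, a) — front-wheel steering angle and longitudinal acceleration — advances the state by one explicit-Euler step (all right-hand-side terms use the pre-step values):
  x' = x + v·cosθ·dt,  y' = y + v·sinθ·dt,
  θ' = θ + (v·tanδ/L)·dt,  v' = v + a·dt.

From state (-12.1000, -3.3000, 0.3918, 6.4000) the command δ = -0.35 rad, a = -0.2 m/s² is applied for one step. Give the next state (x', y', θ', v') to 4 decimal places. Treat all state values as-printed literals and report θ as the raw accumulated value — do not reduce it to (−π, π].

(-10.6212, -2.6890, 0.1484, 6.3500)

x' = -12.1000 + 6.4000·cos(0.3918)·0.25 = -10.6212
y' = -3.3000 + 6.4000·sin(0.3918)·0.25 = -2.6890
θ' = 0.3918 + (6.4000/2.4)·tan(-0.35)·0.25 = 0.1484
v' = 6.4000 − 0.2000·0.25 = 6.3500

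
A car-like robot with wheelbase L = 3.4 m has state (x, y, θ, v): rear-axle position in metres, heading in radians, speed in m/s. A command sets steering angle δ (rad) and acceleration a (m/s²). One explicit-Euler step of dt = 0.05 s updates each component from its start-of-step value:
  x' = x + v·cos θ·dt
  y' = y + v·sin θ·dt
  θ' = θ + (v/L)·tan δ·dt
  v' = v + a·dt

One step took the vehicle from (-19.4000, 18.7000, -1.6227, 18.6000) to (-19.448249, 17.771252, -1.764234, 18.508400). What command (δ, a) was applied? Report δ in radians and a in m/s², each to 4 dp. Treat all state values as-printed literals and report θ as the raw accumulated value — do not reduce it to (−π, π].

a = (v'−v)/dt = (-0.091600)/0.05 = -1.8320
Δθ = θ'−θ = -0.141534;  (v·dt/L) = 18.6000·0.05/3.4 = 0.273529
tan δ = Δθ·L/(v·dt) = -0.517436  →  δ = -0.4775

δ = -0.4775, a = -1.8320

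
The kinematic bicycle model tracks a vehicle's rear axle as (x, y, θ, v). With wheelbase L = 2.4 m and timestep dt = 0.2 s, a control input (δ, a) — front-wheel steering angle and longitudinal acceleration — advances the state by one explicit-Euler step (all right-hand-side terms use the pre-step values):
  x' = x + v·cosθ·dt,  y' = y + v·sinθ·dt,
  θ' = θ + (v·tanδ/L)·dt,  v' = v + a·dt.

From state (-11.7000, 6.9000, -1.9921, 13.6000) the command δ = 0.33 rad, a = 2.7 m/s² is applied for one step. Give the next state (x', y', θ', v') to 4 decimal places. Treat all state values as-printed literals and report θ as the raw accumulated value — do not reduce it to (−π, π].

(-12.8123, 4.4178, -1.6039, 14.1400)

x' = -11.7000 + 13.6000·cos(-1.9921)·0.2 = -12.8123
y' = 6.9000 + 13.6000·sin(-1.9921)·0.2 = 4.4178
θ' = -1.9921 + (13.6000/2.4)·tan(0.33)·0.2 = -1.6039
v' = 13.6000 + 2.7000·0.2 = 14.1400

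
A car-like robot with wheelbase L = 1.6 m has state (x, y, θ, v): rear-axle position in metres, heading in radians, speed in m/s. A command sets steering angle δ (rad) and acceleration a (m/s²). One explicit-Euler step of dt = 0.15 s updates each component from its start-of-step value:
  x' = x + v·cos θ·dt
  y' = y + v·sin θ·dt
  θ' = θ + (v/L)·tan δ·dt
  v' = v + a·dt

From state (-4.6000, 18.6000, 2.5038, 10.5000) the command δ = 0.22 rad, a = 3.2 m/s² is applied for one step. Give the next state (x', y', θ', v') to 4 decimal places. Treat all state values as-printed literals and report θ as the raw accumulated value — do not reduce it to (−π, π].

(-5.8654, 19.5378, 2.7239, 10.9800)

x' = -4.6000 + 10.5000·cos(2.5038)·0.15 = -5.8654
y' = 18.6000 + 10.5000·sin(2.5038)·0.15 = 19.5378
θ' = 2.5038 + (10.5000/1.6)·tan(0.22)·0.15 = 2.7239
v' = 10.5000 + 3.2000·0.15 = 10.9800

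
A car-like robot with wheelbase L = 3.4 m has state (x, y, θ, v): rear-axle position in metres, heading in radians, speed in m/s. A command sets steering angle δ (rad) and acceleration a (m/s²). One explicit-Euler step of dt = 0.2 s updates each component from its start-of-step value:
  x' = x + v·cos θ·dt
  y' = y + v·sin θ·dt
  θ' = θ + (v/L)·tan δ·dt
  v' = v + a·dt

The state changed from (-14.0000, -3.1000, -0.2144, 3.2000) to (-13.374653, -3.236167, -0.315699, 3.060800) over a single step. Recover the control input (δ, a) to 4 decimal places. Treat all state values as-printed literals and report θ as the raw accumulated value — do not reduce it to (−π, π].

a = (v'−v)/dt = (-0.139200)/0.2 = -0.6960
Δθ = θ'−θ = -0.101299;  (v·dt/L) = 3.2000·0.2/3.4 = 0.188235
tan δ = Δθ·L/(v·dt) = -0.538151  →  δ = -0.4937

δ = -0.4937, a = -0.6960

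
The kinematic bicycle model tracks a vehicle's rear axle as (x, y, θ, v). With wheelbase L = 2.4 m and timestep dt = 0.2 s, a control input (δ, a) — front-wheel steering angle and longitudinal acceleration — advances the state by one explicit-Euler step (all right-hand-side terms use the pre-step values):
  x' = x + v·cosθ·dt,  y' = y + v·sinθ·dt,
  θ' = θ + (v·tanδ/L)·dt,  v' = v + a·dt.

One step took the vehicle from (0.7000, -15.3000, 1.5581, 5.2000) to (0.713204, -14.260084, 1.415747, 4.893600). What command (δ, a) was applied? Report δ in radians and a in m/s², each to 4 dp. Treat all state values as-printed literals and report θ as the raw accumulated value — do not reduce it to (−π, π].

a = (v'−v)/dt = (-0.306400)/0.2 = -1.5320
Δθ = θ'−θ = -0.142353;  (v·dt/L) = 5.2000·0.2/2.4 = 0.433333
tan δ = Δθ·L/(v·dt) = -0.328507  →  δ = -0.3174

δ = -0.3174, a = -1.5320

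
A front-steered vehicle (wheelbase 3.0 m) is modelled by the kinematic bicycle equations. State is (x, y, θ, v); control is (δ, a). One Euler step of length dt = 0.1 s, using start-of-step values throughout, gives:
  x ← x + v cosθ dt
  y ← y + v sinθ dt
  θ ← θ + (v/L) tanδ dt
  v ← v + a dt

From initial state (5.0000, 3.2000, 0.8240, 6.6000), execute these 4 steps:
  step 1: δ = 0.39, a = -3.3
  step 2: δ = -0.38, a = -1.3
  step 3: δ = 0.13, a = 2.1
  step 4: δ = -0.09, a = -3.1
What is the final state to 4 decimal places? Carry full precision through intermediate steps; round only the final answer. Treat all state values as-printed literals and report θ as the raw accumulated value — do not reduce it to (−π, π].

after step 1 (δ=0.39, a=-3.3): (5.448332, 3.684353, 0.914432, 6.270000)
after step 2 (δ=-0.38, a=-1.3): (5.830953, 4.181073, 0.830955, 6.140000)
after step 3 (δ=0.13, a=2.1): (6.244894, 4.634558, 0.857712, 6.350000)
after step 4 (δ=-0.09, a=-3.1): (6.660292, 5.114839, 0.838611, 6.040000)

(6.6603, 5.1148, 0.8386, 6.0400)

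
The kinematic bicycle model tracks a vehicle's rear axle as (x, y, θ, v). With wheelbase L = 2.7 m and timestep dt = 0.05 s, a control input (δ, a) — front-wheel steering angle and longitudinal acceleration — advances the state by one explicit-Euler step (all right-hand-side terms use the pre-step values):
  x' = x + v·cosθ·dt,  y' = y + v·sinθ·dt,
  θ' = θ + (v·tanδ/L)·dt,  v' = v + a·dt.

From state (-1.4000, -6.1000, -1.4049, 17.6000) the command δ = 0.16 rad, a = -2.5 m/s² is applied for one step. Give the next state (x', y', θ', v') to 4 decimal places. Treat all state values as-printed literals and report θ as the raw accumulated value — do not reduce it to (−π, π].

x' = -1.4000 + 17.6000·cos(-1.4049)·0.05 = -1.2547
y' = -6.1000 + 17.6000·sin(-1.4049)·0.05 = -6.9679
θ' = -1.4049 + (17.6000/2.7)·tan(0.16)·0.05 = -1.3523
v' = 17.6000 − 2.5000·0.05 = 17.4750

(-1.2547, -6.9679, -1.3523, 17.4750)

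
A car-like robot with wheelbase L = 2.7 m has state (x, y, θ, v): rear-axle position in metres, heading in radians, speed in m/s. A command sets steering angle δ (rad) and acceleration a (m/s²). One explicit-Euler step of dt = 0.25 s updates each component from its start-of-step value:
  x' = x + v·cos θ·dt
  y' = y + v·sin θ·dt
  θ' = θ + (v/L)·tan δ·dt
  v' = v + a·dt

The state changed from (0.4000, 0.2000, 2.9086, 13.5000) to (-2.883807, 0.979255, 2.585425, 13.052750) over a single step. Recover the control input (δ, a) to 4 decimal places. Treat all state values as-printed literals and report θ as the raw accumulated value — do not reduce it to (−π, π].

a = (v'−v)/dt = (-0.447250)/0.25 = -1.7890
Δθ = θ'−θ = -0.323175;  (v·dt/L) = 13.5000·0.25/2.7 = 1.250000
tan δ = Δθ·L/(v·dt) = -0.258540  →  δ = -0.2530

δ = -0.2530, a = -1.7890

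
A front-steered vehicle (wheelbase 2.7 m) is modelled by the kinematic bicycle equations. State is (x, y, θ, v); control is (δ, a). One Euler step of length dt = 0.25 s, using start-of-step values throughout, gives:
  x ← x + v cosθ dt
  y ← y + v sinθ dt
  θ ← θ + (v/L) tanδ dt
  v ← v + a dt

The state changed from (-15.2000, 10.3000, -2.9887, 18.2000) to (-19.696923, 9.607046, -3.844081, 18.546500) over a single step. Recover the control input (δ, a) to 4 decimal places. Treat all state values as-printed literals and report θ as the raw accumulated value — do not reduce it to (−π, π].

a = (v'−v)/dt = (0.346500)/0.25 = 1.3860
Δθ = θ'−θ = -0.855381;  (v·dt/L) = 18.2000·0.25/2.7 = 1.685185
tan δ = Δθ·L/(v·dt) = -0.507589  →  δ = -0.4697

δ = -0.4697, a = 1.3860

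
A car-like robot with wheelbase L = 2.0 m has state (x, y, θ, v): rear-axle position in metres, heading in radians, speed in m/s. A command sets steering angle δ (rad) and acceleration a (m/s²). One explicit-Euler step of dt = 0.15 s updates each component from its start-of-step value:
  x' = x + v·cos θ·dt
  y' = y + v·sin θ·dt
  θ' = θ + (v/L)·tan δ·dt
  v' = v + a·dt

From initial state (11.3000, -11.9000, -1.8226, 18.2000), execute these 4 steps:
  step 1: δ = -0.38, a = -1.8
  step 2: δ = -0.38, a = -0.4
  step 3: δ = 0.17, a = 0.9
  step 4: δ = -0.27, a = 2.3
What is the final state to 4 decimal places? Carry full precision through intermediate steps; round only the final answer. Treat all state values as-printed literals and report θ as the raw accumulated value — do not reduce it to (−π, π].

(3.6785, -18.2673, -3.0486, 18.3500)

after step 1 (δ=-0.38, a=-1.8): (10.619817, -14.543908, -2.367798, 17.930000)
after step 2 (δ=-0.38, a=-0.4): (8.696114, -16.423477, -2.904909, 17.870000)
after step 3 (δ=0.17, a=0.9): (6.090344, -17.052001, -2.674846, 18.005000)
after step 4 (δ=-0.27, a=2.3): (3.678475, -18.267295, -3.048573, 18.350000)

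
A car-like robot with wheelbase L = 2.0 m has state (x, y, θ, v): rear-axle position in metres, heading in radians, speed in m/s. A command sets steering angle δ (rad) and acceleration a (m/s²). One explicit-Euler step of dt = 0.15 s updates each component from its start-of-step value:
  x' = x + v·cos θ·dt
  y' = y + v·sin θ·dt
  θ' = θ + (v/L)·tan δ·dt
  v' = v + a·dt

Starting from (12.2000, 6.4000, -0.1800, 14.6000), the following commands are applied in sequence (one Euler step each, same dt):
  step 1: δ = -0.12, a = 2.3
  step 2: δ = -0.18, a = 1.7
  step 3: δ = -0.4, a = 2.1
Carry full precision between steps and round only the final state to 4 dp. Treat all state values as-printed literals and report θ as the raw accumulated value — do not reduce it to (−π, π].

after step 1 (δ=-0.12, a=2.3): (14.354618, 6.007925, -0.312034, 14.945000)
after step 2 (δ=-0.18, a=1.7): (16.488116, 5.319718, -0.515999, 15.200000)
after step 3 (δ=-0.4, a=2.1): (18.471260, 4.194756, -0.997984, 15.515000)

(18.4713, 4.1948, -0.9980, 15.5150)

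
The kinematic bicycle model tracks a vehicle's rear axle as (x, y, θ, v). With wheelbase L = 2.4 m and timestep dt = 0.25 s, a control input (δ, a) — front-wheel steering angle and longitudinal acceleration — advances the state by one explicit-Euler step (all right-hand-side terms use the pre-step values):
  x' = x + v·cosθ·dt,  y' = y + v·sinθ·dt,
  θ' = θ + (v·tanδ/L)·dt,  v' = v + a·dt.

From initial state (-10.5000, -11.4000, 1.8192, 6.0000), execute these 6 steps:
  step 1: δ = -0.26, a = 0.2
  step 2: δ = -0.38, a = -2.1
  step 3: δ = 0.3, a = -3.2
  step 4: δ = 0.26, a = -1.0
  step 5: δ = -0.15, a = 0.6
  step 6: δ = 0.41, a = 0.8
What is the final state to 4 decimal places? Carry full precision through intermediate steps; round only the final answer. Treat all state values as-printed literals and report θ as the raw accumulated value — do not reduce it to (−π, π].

(-11.0049, -3.6346, 1.8491, 4.8250)

after step 1 (δ=-0.26, a=0.2): (-10.868785, -9.946041, 1.652937, 6.050000)
after step 2 (δ=-0.38, a=-2.1): (-10.992883, -8.438640, 1.401223, 5.525000)
after step 3 (δ=0.3, a=-3.2): (-10.759781, -7.077202, 1.579253, 4.725000)
after step 4 (δ=0.26, a=-1.0): (-10.769770, -5.895994, 1.710185, 4.475000)
after step 5 (δ=-0.15, a=0.6): (-10.925207, -4.788095, 1.639734, 4.625000)
after step 6 (δ=0.41, a=0.8): (-11.004853, -3.634591, 1.849127, 4.825000)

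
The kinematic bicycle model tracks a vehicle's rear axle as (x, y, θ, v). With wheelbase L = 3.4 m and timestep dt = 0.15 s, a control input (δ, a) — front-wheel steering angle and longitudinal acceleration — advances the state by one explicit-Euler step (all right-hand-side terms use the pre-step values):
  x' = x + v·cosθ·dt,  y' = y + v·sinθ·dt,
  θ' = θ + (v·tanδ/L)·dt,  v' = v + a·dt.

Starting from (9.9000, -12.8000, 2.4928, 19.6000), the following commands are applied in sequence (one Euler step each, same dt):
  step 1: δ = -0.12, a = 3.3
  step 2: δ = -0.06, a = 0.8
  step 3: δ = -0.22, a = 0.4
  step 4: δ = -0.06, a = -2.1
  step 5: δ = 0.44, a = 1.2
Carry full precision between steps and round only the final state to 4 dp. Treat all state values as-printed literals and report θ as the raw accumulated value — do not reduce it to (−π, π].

after step 1 (δ=-0.12, a=3.3): (7.557367, -11.023579, 2.388534, 20.095000)
after step 2 (δ=-0.06, a=0.8): (5.358168, -8.962214, 2.335278, 20.215000)
after step 3 (δ=-0.22, a=0.4): (3.259357, -6.773714, 2.135845, 20.275000)
after step 4 (δ=-0.06, a=-2.1): (1.630898, -4.205188, 2.082112, 19.960000)
after step 5 (δ=0.44, a=1.2): (0.165859, -1.594116, 2.496676, 20.140000)

(0.1659, -1.5941, 2.4967, 20.1400)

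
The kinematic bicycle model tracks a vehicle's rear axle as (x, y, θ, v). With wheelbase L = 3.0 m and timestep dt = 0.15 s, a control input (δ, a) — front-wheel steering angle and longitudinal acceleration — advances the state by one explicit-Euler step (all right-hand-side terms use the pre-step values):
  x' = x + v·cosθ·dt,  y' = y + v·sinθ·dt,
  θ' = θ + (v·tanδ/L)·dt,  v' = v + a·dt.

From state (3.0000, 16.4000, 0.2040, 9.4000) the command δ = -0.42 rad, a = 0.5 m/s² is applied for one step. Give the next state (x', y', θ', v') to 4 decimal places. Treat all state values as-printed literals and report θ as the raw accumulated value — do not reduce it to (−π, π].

x' = 3.0000 + 9.4000·cos(0.2040)·0.15 = 4.3808
y' = 16.4000 + 9.4000·sin(0.2040)·0.15 = 16.6856
θ' = 0.2040 + (9.4000/3.0)·tan(-0.42)·0.15 = -0.0059
v' = 9.4000 + 0.5000·0.15 = 9.4750

(4.3808, 16.6856, -0.0059, 9.4750)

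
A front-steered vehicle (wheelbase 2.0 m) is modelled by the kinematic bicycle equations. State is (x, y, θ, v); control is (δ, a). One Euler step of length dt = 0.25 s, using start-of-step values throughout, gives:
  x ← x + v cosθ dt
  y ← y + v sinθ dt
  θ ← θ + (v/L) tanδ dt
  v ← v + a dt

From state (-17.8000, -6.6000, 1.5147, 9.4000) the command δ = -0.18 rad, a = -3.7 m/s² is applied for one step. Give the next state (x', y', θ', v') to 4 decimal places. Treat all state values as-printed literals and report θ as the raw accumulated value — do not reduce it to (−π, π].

(-17.6682, -4.2537, 1.3009, 8.4750)

x' = -17.8000 + 9.4000·cos(1.5147)·0.25 = -17.6682
y' = -6.6000 + 9.4000·sin(1.5147)·0.25 = -4.2537
θ' = 1.5147 + (9.4000/2.0)·tan(-0.18)·0.25 = 1.3009
v' = 9.4000 − 3.7000·0.25 = 8.4750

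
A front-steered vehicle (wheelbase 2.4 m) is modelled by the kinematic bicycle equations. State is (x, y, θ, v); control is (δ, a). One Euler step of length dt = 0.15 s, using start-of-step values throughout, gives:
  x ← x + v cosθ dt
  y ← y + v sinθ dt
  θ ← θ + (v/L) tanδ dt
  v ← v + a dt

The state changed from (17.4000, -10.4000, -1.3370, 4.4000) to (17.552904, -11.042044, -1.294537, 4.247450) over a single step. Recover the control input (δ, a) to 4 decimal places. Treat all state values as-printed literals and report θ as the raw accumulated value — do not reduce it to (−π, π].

a = (v'−v)/dt = (-0.152550)/0.15 = -1.0170
Δθ = θ'−θ = 0.042463;  (v·dt/L) = 4.4000·0.15/2.4 = 0.275000
tan δ = Δθ·L/(v·dt) = 0.154411  →  δ = 0.1532

δ = 0.1532, a = -1.0170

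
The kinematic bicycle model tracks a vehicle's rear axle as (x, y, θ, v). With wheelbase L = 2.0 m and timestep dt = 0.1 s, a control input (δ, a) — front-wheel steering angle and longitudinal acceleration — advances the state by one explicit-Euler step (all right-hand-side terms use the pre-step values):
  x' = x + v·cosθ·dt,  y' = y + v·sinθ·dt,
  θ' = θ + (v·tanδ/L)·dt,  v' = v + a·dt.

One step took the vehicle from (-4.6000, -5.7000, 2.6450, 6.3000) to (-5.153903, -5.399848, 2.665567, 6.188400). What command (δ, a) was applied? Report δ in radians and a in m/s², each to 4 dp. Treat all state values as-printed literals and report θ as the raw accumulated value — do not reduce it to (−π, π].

δ = 0.0652, a = -1.1160

a = (v'−v)/dt = (-0.111600)/0.1 = -1.1160
Δθ = θ'−θ = 0.020567;  (v·dt/L) = 6.3000·0.1/2.0 = 0.315000
tan δ = Δθ·L/(v·dt) = 0.065292  →  δ = 0.0652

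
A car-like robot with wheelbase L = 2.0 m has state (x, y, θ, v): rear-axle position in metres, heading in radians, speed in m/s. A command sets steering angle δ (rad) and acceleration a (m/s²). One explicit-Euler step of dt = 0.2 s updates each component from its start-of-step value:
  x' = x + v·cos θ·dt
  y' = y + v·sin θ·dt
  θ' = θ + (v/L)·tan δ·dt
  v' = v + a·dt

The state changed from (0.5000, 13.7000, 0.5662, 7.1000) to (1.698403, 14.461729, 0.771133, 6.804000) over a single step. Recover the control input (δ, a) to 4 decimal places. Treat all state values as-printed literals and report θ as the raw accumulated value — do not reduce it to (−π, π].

δ = 0.2810, a = -1.4800

a = (v'−v)/dt = (-0.296000)/0.2 = -1.4800
Δθ = θ'−θ = 0.204933;  (v·dt/L) = 7.1000·0.2/2.0 = 0.710000
tan δ = Δθ·L/(v·dt) = 0.288638  →  δ = 0.2810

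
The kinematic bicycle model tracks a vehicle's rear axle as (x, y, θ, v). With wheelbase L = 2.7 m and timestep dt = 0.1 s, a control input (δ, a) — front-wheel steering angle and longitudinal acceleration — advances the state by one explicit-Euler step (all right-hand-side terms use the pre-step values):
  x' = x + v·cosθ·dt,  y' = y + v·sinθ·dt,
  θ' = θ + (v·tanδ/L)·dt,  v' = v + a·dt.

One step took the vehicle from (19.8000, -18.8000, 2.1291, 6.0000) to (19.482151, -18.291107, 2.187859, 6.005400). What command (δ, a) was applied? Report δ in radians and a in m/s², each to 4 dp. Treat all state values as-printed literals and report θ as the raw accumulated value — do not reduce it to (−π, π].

δ = 0.2585, a = 0.0540

a = (v'−v)/dt = (0.005400)/0.1 = 0.0540
Δθ = θ'−θ = 0.058759;  (v·dt/L) = 6.0000·0.1/2.7 = 0.222222
tan δ = Δθ·L/(v·dt) = 0.264415  →  δ = 0.2585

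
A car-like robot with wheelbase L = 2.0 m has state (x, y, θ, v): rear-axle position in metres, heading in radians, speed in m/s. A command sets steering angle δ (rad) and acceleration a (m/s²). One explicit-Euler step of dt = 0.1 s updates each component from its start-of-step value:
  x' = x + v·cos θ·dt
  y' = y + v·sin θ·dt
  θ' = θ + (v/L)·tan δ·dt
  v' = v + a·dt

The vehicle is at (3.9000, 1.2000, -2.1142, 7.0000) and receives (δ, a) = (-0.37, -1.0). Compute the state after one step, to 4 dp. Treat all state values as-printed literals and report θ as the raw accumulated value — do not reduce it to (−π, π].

x' = 3.9000 + 7.0000·cos(-2.1142)·0.1 = 3.5381
y' = 1.2000 + 7.0000·sin(-2.1142)·0.1 = 0.6008
θ' = -2.1142 + (7.0000/2.0)·tan(-0.37)·0.1 = -2.2500
v' = 7.0000 − 1.0000·0.1 = 6.9000

(3.5381, 0.6008, -2.2500, 6.9000)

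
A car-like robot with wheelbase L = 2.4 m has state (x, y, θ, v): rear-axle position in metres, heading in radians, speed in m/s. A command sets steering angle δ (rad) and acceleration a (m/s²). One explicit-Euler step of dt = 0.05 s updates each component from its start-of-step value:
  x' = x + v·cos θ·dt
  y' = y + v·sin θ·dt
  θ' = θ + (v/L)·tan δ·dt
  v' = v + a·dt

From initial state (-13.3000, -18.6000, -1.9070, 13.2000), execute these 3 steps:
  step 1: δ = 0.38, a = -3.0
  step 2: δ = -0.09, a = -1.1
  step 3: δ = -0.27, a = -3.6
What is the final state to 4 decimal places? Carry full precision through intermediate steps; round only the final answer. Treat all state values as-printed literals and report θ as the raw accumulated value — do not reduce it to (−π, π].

(-13.8255, -20.4883, -1.8966, 12.8150)

after step 1 (δ=0.38, a=-3.0): (-13.517738, -19.223049, -1.797162, 13.050000)
after step 2 (δ=-0.09, a=-1.1): (-13.664183, -19.858903, -1.821697, 12.995000)
after step 3 (δ=-0.27, a=-3.6): (-13.825500, -20.488309, -1.896623, 12.815000)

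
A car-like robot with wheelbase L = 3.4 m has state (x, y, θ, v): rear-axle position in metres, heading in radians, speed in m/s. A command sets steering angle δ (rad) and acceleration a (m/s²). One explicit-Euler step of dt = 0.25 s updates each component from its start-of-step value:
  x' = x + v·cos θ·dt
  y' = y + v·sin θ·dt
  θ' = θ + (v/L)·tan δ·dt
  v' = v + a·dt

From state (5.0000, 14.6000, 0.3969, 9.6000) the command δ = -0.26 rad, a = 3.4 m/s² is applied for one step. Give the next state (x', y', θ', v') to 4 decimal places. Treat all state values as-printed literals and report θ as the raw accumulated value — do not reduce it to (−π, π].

x' = 5.0000 + 9.6000·cos(0.3969)·0.25 = 7.2134
y' = 14.6000 + 9.6000·sin(0.3969)·0.25 = 15.5277
θ' = 0.3969 + (9.6000/3.4)·tan(-0.26)·0.25 = 0.2091
v' = 9.6000 + 3.4000·0.25 = 10.4500

(7.2134, 15.5277, 0.2091, 10.4500)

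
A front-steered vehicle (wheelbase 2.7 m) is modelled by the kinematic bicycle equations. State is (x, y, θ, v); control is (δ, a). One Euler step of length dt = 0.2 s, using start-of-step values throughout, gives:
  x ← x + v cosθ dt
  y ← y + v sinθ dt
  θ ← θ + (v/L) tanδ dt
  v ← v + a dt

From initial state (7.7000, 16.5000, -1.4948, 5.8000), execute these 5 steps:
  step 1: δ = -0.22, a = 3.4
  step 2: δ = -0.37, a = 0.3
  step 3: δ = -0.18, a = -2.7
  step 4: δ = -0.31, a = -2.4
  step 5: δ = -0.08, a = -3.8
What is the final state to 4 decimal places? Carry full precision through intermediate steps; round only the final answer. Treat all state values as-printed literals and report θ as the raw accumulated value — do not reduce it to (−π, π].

after step 1 (δ=-0.22, a=3.4): (7.788071, 15.343348, -1.590874, 6.480000)
after step 2 (δ=-0.37, a=0.3): (7.762053, 14.047609, -1.777048, 6.540000)
after step 3 (δ=-0.18, a=-2.7): (7.494184, 12.767332, -1.865202, 6.000000)
after step 4 (δ=-0.31, a=-2.4): (7.145979, 11.618962, -2.007570, 5.520000)
after step 5 (δ=-0.08, a=-3.8): (6.678967, 10.618604, -2.040351, 4.760000)

(6.6790, 10.6186, -2.0404, 4.7600)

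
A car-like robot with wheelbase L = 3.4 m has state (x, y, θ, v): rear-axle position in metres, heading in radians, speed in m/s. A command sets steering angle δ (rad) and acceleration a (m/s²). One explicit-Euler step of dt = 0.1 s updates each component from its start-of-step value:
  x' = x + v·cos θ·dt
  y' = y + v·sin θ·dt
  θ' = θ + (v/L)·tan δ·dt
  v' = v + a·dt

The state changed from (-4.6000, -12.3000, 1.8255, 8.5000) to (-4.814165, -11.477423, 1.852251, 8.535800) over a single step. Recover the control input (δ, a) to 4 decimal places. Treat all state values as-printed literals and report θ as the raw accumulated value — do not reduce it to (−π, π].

δ = 0.1066, a = 0.3580

a = (v'−v)/dt = (0.035800)/0.1 = 0.3580
Δθ = θ'−θ = 0.026751;  (v·dt/L) = 8.5000·0.1/3.4 = 0.250000
tan δ = Δθ·L/(v·dt) = 0.107004  →  δ = 0.1066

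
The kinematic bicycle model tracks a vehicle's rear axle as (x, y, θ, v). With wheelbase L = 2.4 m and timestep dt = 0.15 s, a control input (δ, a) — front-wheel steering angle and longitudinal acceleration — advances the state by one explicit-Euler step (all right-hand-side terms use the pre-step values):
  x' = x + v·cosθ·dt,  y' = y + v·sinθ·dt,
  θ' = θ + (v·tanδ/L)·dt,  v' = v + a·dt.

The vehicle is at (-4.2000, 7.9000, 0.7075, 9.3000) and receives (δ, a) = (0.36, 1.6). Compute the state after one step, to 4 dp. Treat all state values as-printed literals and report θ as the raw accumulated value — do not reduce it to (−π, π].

x' = -4.2000 + 9.3000·cos(0.7075)·0.15 = -3.1398
y' = 7.9000 + 9.3000·sin(0.7075)·0.15 = 8.8067
θ' = 0.7075 + (9.3000/2.4)·tan(0.36)·0.15 = 0.9263
v' = 9.3000 + 1.6000·0.15 = 9.5400

(-3.1398, 8.8067, 0.9263, 9.5400)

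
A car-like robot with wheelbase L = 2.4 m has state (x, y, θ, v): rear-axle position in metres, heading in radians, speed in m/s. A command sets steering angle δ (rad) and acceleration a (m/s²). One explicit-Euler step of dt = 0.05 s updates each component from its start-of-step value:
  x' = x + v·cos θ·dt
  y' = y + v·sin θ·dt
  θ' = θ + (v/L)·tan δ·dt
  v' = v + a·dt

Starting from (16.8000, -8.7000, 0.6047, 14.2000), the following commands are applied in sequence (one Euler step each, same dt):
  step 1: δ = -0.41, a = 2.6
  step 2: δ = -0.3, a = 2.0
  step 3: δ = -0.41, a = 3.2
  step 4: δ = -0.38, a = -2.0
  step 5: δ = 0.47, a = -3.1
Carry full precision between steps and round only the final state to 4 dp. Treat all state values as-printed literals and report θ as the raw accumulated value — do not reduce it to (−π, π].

after step 1 (δ=-0.41, a=2.6): (17.384098, -8.296354, 0.476122, 14.330000)
after step 2 (δ=-0.3, a=2.0): (18.020908, -7.967957, 0.383772, 14.430000)
after step 3 (δ=-0.41, a=3.2): (18.689925, -7.697812, 0.253111, 14.590000)
after step 4 (δ=-0.38, a=-2.0): (19.396182, -7.515133, 0.131706, 14.490000)
after step 5 (δ=0.47, a=-3.1): (20.114407, -7.419988, 0.285048, 14.335000)

(20.1144, -7.4200, 0.2850, 14.3350)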